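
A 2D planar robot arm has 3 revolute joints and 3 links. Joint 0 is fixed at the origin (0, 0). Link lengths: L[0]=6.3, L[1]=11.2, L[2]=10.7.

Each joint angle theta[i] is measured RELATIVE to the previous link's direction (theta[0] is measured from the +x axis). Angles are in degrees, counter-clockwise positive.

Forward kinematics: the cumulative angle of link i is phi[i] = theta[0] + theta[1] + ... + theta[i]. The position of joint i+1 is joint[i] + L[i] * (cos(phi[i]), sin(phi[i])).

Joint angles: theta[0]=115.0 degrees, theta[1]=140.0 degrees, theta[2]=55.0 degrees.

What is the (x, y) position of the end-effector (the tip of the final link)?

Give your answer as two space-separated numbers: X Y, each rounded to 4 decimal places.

joint[0] = (0.0000, 0.0000)  (base)
link 0: phi[0] = 115 = 115 deg
  cos(115 deg) = -0.4226, sin(115 deg) = 0.9063
  joint[1] = (0.0000, 0.0000) + 6.3 * (-0.4226, 0.9063) = (0.0000 + -2.6625, 0.0000 + 5.7097) = (-2.6625, 5.7097)
link 1: phi[1] = 115 + 140 = 255 deg
  cos(255 deg) = -0.2588, sin(255 deg) = -0.9659
  joint[2] = (-2.6625, 5.7097) + 11.2 * (-0.2588, -0.9659) = (-2.6625 + -2.8988, 5.7097 + -10.8184) = (-5.5613, -5.1086)
link 2: phi[2] = 115 + 140 + 55 = 310 deg
  cos(310 deg) = 0.6428, sin(310 deg) = -0.7660
  joint[3] = (-5.5613, -5.1086) + 10.7 * (0.6428, -0.7660) = (-5.5613 + 6.8778, -5.1086 + -8.1967) = (1.3166, -13.3053)
End effector: (1.3166, -13.3053)

Answer: 1.3166 -13.3053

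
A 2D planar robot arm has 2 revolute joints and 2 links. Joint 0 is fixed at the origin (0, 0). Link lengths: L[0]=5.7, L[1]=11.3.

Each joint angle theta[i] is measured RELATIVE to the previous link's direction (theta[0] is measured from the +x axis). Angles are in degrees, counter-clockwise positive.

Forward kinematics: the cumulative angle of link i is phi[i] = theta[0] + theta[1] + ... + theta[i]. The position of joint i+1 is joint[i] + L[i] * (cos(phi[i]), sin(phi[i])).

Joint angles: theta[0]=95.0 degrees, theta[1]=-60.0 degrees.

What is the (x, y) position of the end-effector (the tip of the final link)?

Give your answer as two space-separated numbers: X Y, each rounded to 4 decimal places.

joint[0] = (0.0000, 0.0000)  (base)
link 0: phi[0] = 95 = 95 deg
  cos(95 deg) = -0.0872, sin(95 deg) = 0.9962
  joint[1] = (0.0000, 0.0000) + 5.7 * (-0.0872, 0.9962) = (0.0000 + -0.4968, 0.0000 + 5.6783) = (-0.4968, 5.6783)
link 1: phi[1] = 95 + -60 = 35 deg
  cos(35 deg) = 0.8192, sin(35 deg) = 0.5736
  joint[2] = (-0.4968, 5.6783) + 11.3 * (0.8192, 0.5736) = (-0.4968 + 9.2564, 5.6783 + 6.4814) = (8.7596, 12.1597)
End effector: (8.7596, 12.1597)

Answer: 8.7596 12.1597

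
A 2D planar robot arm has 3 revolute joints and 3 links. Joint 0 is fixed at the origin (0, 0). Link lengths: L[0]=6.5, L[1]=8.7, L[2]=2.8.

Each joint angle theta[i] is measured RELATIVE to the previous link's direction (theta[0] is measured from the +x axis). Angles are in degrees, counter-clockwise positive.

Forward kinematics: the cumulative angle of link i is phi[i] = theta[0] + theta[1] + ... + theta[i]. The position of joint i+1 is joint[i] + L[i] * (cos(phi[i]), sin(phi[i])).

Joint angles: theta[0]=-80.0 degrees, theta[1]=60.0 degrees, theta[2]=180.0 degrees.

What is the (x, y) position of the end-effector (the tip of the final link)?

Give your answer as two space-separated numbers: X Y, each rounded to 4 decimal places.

Answer: 6.6729 -8.4192

Derivation:
joint[0] = (0.0000, 0.0000)  (base)
link 0: phi[0] = -80 = -80 deg
  cos(-80 deg) = 0.1736, sin(-80 deg) = -0.9848
  joint[1] = (0.0000, 0.0000) + 6.5 * (0.1736, -0.9848) = (0.0000 + 1.1287, 0.0000 + -6.4013) = (1.1287, -6.4013)
link 1: phi[1] = -80 + 60 = -20 deg
  cos(-20 deg) = 0.9397, sin(-20 deg) = -0.3420
  joint[2] = (1.1287, -6.4013) + 8.7 * (0.9397, -0.3420) = (1.1287 + 8.1753, -6.4013 + -2.9756) = (9.3040, -9.3768)
link 2: phi[2] = -80 + 60 + 180 = 160 deg
  cos(160 deg) = -0.9397, sin(160 deg) = 0.3420
  joint[3] = (9.3040, -9.3768) + 2.8 * (-0.9397, 0.3420) = (9.3040 + -2.6311, -9.3768 + 0.9577) = (6.6729, -8.4192)
End effector: (6.6729, -8.4192)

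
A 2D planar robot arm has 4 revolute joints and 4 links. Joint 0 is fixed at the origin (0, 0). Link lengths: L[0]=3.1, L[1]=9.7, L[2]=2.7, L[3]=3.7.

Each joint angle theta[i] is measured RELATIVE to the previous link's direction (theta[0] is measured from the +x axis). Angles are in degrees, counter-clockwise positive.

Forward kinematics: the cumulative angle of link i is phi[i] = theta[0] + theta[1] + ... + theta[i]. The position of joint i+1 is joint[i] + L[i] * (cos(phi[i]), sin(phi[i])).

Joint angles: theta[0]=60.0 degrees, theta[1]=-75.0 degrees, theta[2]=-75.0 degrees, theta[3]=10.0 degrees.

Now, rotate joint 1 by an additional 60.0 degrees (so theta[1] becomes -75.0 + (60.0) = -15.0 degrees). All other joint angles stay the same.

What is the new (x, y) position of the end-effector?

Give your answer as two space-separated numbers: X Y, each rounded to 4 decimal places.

Answer: 14.2241 6.9281

Derivation:
joint[0] = (0.0000, 0.0000)  (base)
link 0: phi[0] = 60 = 60 deg
  cos(60 deg) = 0.5000, sin(60 deg) = 0.8660
  joint[1] = (0.0000, 0.0000) + 3.1 * (0.5000, 0.8660) = (0.0000 + 1.5500, 0.0000 + 2.6847) = (1.5500, 2.6847)
link 1: phi[1] = 60 + -15 = 45 deg
  cos(45 deg) = 0.7071, sin(45 deg) = 0.7071
  joint[2] = (1.5500, 2.6847) + 9.7 * (0.7071, 0.7071) = (1.5500 + 6.8589, 2.6847 + 6.8589) = (8.4089, 9.5436)
link 2: phi[2] = 60 + -15 + -75 = -30 deg
  cos(-30 deg) = 0.8660, sin(-30 deg) = -0.5000
  joint[3] = (8.4089, 9.5436) + 2.7 * (0.8660, -0.5000) = (8.4089 + 2.3383, 9.5436 + -1.3500) = (10.7472, 8.1936)
link 3: phi[3] = 60 + -15 + -75 + 10 = -20 deg
  cos(-20 deg) = 0.9397, sin(-20 deg) = -0.3420
  joint[4] = (10.7472, 8.1936) + 3.7 * (0.9397, -0.3420) = (10.7472 + 3.4769, 8.1936 + -1.2655) = (14.2241, 6.9281)
End effector: (14.2241, 6.9281)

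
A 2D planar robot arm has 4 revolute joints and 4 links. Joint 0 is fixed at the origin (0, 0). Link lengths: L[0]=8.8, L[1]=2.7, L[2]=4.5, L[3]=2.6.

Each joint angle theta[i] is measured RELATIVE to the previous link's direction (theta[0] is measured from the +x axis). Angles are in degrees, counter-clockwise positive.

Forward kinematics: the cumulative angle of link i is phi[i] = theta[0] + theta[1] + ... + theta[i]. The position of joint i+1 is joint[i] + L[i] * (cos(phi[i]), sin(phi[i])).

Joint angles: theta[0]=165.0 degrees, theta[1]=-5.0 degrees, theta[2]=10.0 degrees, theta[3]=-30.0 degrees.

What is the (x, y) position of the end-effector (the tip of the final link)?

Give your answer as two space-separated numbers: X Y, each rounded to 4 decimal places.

joint[0] = (0.0000, 0.0000)  (base)
link 0: phi[0] = 165 = 165 deg
  cos(165 deg) = -0.9659, sin(165 deg) = 0.2588
  joint[1] = (0.0000, 0.0000) + 8.8 * (-0.9659, 0.2588) = (0.0000 + -8.5001, 0.0000 + 2.2776) = (-8.5001, 2.2776)
link 1: phi[1] = 165 + -5 = 160 deg
  cos(160 deg) = -0.9397, sin(160 deg) = 0.3420
  joint[2] = (-8.5001, 2.2776) + 2.7 * (-0.9397, 0.3420) = (-8.5001 + -2.5372, 2.2776 + 0.9235) = (-11.0373, 3.2011)
link 2: phi[2] = 165 + -5 + 10 = 170 deg
  cos(170 deg) = -0.9848, sin(170 deg) = 0.1736
  joint[3] = (-11.0373, 3.2011) + 4.5 * (-0.9848, 0.1736) = (-11.0373 + -4.4316, 3.2011 + 0.7814) = (-15.4690, 3.9825)
link 3: phi[3] = 165 + -5 + 10 + -30 = 140 deg
  cos(140 deg) = -0.7660, sin(140 deg) = 0.6428
  joint[4] = (-15.4690, 3.9825) + 2.6 * (-0.7660, 0.6428) = (-15.4690 + -1.9917, 3.9825 + 1.6712) = (-17.4607, 5.6537)
End effector: (-17.4607, 5.6537)

Answer: -17.4607 5.6537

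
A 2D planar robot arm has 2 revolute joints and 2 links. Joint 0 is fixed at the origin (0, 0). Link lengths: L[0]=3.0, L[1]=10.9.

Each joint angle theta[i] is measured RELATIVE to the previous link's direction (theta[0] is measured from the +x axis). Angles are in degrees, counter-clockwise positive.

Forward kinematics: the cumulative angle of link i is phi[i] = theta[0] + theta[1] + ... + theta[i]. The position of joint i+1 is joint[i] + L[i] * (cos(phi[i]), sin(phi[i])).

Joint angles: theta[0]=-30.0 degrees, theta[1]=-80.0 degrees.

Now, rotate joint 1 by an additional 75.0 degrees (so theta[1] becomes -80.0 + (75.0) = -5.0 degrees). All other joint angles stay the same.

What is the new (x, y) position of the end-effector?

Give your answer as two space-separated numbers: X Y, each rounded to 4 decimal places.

Answer: 11.5268 -7.7520

Derivation:
joint[0] = (0.0000, 0.0000)  (base)
link 0: phi[0] = -30 = -30 deg
  cos(-30 deg) = 0.8660, sin(-30 deg) = -0.5000
  joint[1] = (0.0000, 0.0000) + 3 * (0.8660, -0.5000) = (0.0000 + 2.5981, 0.0000 + -1.5000) = (2.5981, -1.5000)
link 1: phi[1] = -30 + -5 = -35 deg
  cos(-35 deg) = 0.8192, sin(-35 deg) = -0.5736
  joint[2] = (2.5981, -1.5000) + 10.9 * (0.8192, -0.5736) = (2.5981 + 8.9288, -1.5000 + -6.2520) = (11.5268, -7.7520)
End effector: (11.5268, -7.7520)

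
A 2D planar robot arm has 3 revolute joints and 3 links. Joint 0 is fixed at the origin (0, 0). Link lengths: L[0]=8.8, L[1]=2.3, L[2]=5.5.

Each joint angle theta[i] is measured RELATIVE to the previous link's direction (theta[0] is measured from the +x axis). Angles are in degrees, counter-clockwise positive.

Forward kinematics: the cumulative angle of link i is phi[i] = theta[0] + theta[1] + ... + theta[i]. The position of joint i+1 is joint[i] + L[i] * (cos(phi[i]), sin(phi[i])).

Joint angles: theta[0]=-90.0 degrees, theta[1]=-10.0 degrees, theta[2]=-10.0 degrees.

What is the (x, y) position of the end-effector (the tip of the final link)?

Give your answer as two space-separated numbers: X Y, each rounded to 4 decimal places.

joint[0] = (0.0000, 0.0000)  (base)
link 0: phi[0] = -90 = -90 deg
  cos(-90 deg) = 0.0000, sin(-90 deg) = -1.0000
  joint[1] = (0.0000, 0.0000) + 8.8 * (0.0000, -1.0000) = (0.0000 + 0.0000, 0.0000 + -8.8000) = (0.0000, -8.8000)
link 1: phi[1] = -90 + -10 = -100 deg
  cos(-100 deg) = -0.1736, sin(-100 deg) = -0.9848
  joint[2] = (0.0000, -8.8000) + 2.3 * (-0.1736, -0.9848) = (0.0000 + -0.3994, -8.8000 + -2.2651) = (-0.3994, -11.0651)
link 2: phi[2] = -90 + -10 + -10 = -110 deg
  cos(-110 deg) = -0.3420, sin(-110 deg) = -0.9397
  joint[3] = (-0.3994, -11.0651) + 5.5 * (-0.3420, -0.9397) = (-0.3994 + -1.8811, -11.0651 + -5.1683) = (-2.2805, -16.2334)
End effector: (-2.2805, -16.2334)

Answer: -2.2805 -16.2334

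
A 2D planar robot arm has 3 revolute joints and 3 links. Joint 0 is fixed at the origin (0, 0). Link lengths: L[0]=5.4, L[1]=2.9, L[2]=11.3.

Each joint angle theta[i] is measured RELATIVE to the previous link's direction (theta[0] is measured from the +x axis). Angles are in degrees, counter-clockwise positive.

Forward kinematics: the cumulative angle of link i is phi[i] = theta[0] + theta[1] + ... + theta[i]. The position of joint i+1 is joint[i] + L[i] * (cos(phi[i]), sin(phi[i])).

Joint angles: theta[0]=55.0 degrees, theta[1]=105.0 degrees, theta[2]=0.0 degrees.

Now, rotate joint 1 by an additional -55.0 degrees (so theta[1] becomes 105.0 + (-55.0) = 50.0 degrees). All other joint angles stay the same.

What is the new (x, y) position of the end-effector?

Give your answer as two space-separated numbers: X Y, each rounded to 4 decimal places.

Answer: -0.5779 18.1396

Derivation:
joint[0] = (0.0000, 0.0000)  (base)
link 0: phi[0] = 55 = 55 deg
  cos(55 deg) = 0.5736, sin(55 deg) = 0.8192
  joint[1] = (0.0000, 0.0000) + 5.4 * (0.5736, 0.8192) = (0.0000 + 3.0973, 0.0000 + 4.4234) = (3.0973, 4.4234)
link 1: phi[1] = 55 + 50 = 105 deg
  cos(105 deg) = -0.2588, sin(105 deg) = 0.9659
  joint[2] = (3.0973, 4.4234) + 2.9 * (-0.2588, 0.9659) = (3.0973 + -0.7506, 4.4234 + 2.8012) = (2.3467, 7.2246)
link 2: phi[2] = 55 + 50 + 0 = 105 deg
  cos(105 deg) = -0.2588, sin(105 deg) = 0.9659
  joint[3] = (2.3467, 7.2246) + 11.3 * (-0.2588, 0.9659) = (2.3467 + -2.9247, 7.2246 + 10.9150) = (-0.5779, 18.1396)
End effector: (-0.5779, 18.1396)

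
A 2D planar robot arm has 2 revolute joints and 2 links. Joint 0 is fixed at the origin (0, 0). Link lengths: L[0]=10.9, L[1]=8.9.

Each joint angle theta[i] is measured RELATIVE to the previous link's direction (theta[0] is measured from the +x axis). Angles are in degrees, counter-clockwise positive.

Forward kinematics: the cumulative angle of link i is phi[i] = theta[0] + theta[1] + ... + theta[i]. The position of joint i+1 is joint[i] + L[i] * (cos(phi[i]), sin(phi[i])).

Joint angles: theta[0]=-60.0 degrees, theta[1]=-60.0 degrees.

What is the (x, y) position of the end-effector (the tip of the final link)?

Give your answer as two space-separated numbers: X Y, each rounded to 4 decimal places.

Answer: 1.0000 -17.1473

Derivation:
joint[0] = (0.0000, 0.0000)  (base)
link 0: phi[0] = -60 = -60 deg
  cos(-60 deg) = 0.5000, sin(-60 deg) = -0.8660
  joint[1] = (0.0000, 0.0000) + 10.9 * (0.5000, -0.8660) = (0.0000 + 5.4500, 0.0000 + -9.4397) = (5.4500, -9.4397)
link 1: phi[1] = -60 + -60 = -120 deg
  cos(-120 deg) = -0.5000, sin(-120 deg) = -0.8660
  joint[2] = (5.4500, -9.4397) + 8.9 * (-0.5000, -0.8660) = (5.4500 + -4.4500, -9.4397 + -7.7076) = (1.0000, -17.1473)
End effector: (1.0000, -17.1473)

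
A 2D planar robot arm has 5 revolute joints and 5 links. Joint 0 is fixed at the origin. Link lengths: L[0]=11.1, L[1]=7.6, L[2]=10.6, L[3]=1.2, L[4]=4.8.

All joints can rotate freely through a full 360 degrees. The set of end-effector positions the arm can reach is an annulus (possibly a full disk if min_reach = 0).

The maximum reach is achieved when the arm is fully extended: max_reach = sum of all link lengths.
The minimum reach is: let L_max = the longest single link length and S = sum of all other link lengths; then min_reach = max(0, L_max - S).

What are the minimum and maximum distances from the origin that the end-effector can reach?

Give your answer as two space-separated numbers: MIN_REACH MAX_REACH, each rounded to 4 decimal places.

Answer: 0.0000 35.3000

Derivation:
Link lengths: [11.1, 7.6, 10.6, 1.2, 4.8]
max_reach = 11.1 + 7.6 + 10.6 + 1.2 + 4.8 = 35.3
L_max = max([11.1, 7.6, 10.6, 1.2, 4.8]) = 11.1
S (sum of others) = 35.3 - 11.1 = 24.2
min_reach = max(0, 11.1 - 24.2) = max(0, -13.1) = 0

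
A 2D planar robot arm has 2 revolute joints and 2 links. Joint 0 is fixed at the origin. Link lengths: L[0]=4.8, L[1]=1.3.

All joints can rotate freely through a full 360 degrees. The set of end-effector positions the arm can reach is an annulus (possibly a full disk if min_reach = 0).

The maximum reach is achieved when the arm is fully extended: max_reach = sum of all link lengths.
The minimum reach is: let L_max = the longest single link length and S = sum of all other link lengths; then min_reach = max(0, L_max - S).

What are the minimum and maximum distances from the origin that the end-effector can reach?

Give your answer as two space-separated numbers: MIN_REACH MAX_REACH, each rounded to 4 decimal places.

Answer: 3.5000 6.1000

Derivation:
Link lengths: [4.8, 1.3]
max_reach = 4.8 + 1.3 = 6.1
L_max = max([4.8, 1.3]) = 4.8
S (sum of others) = 6.1 - 4.8 = 1.3
min_reach = max(0, 4.8 - 1.3) = max(0, 3.5) = 3.5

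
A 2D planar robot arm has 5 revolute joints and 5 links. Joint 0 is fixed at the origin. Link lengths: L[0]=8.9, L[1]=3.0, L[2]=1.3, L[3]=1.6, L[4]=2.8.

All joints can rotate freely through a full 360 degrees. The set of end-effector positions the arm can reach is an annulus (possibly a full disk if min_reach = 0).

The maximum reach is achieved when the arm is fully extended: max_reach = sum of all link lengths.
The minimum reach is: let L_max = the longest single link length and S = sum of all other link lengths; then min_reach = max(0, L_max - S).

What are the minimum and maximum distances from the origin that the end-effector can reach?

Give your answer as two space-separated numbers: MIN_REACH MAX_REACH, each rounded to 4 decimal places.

Link lengths: [8.9, 3.0, 1.3, 1.6, 2.8]
max_reach = 8.9 + 3 + 1.3 + 1.6 + 2.8 = 17.6
L_max = max([8.9, 3.0, 1.3, 1.6, 2.8]) = 8.9
S (sum of others) = 17.6 - 8.9 = 8.7
min_reach = max(0, 8.9 - 8.7) = max(0, 0.2) = 0.2

Answer: 0.2000 17.6000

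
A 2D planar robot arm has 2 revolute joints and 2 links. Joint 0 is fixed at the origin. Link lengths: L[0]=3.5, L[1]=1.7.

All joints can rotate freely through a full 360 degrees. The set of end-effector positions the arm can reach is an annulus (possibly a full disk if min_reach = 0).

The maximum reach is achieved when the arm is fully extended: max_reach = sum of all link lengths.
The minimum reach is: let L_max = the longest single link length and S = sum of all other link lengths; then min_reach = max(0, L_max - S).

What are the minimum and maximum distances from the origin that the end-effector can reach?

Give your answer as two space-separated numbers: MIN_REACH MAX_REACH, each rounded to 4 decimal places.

Answer: 1.8000 5.2000

Derivation:
Link lengths: [3.5, 1.7]
max_reach = 3.5 + 1.7 = 5.2
L_max = max([3.5, 1.7]) = 3.5
S (sum of others) = 5.2 - 3.5 = 1.7
min_reach = max(0, 3.5 - 1.7) = max(0, 1.8) = 1.8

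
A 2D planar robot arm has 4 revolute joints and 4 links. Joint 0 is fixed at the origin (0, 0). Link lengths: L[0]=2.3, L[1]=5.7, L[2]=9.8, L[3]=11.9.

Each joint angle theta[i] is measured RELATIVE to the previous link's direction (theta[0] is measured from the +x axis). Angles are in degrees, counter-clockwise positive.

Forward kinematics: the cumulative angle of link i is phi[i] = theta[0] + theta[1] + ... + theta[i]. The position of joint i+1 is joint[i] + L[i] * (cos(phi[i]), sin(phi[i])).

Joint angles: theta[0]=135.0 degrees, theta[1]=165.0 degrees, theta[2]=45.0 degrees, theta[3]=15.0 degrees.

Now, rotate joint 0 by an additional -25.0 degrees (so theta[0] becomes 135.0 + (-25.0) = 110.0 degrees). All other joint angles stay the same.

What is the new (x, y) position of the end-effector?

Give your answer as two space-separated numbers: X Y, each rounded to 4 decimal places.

Answer: 18.0024 -14.8455

Derivation:
joint[0] = (0.0000, 0.0000)  (base)
link 0: phi[0] = 110 = 110 deg
  cos(110 deg) = -0.3420, sin(110 deg) = 0.9397
  joint[1] = (0.0000, 0.0000) + 2.3 * (-0.3420, 0.9397) = (0.0000 + -0.7866, 0.0000 + 2.1613) = (-0.7866, 2.1613)
link 1: phi[1] = 110 + 165 = 275 deg
  cos(275 deg) = 0.0872, sin(275 deg) = -0.9962
  joint[2] = (-0.7866, 2.1613) + 5.7 * (0.0872, -0.9962) = (-0.7866 + 0.4968, 2.1613 + -5.6783) = (-0.2899, -3.5170)
link 2: phi[2] = 110 + 165 + 45 = 320 deg
  cos(320 deg) = 0.7660, sin(320 deg) = -0.6428
  joint[3] = (-0.2899, -3.5170) + 9.8 * (0.7660, -0.6428) = (-0.2899 + 7.5072, -3.5170 + -6.2993) = (7.2174, -9.8163)
link 3: phi[3] = 110 + 165 + 45 + 15 = 335 deg
  cos(335 deg) = 0.9063, sin(335 deg) = -0.4226
  joint[4] = (7.2174, -9.8163) + 11.9 * (0.9063, -0.4226) = (7.2174 + 10.7851, -9.8163 + -5.0292) = (18.0024, -14.8455)
End effector: (18.0024, -14.8455)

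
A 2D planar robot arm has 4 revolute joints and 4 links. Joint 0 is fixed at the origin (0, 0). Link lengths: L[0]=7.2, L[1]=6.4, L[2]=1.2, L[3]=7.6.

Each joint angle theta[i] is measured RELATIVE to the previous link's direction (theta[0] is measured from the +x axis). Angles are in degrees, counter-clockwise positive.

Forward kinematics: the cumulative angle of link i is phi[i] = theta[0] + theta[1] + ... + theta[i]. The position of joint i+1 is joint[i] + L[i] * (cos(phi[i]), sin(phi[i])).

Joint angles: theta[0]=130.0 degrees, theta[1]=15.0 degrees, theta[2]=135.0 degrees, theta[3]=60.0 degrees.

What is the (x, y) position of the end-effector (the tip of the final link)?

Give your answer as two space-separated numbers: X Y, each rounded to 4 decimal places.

Answer: -2.5206 5.4053

Derivation:
joint[0] = (0.0000, 0.0000)  (base)
link 0: phi[0] = 130 = 130 deg
  cos(130 deg) = -0.6428, sin(130 deg) = 0.7660
  joint[1] = (0.0000, 0.0000) + 7.2 * (-0.6428, 0.7660) = (0.0000 + -4.6281, 0.0000 + 5.5155) = (-4.6281, 5.5155)
link 1: phi[1] = 130 + 15 = 145 deg
  cos(145 deg) = -0.8192, sin(145 deg) = 0.5736
  joint[2] = (-4.6281, 5.5155) + 6.4 * (-0.8192, 0.5736) = (-4.6281 + -5.2426, 5.5155 + 3.6709) = (-9.8706, 9.1864)
link 2: phi[2] = 130 + 15 + 135 = 280 deg
  cos(280 deg) = 0.1736, sin(280 deg) = -0.9848
  joint[3] = (-9.8706, 9.1864) + 1.2 * (0.1736, -0.9848) = (-9.8706 + 0.2084, 9.1864 + -1.1818) = (-9.6623, 8.0046)
link 3: phi[3] = 130 + 15 + 135 + 60 = 340 deg
  cos(340 deg) = 0.9397, sin(340 deg) = -0.3420
  joint[4] = (-9.6623, 8.0046) + 7.6 * (0.9397, -0.3420) = (-9.6623 + 7.1417, 8.0046 + -2.5994) = (-2.5206, 5.4053)
End effector: (-2.5206, 5.4053)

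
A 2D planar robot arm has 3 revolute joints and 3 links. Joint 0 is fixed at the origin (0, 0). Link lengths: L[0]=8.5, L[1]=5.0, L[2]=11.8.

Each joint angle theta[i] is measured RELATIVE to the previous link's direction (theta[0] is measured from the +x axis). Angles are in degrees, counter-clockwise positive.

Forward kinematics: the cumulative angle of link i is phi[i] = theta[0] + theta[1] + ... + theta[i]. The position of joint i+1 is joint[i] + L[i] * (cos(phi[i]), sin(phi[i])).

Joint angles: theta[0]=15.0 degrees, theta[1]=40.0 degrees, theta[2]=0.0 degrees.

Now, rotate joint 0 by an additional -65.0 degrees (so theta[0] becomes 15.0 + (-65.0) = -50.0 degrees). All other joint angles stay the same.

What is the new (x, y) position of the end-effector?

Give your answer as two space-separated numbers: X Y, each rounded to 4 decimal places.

Answer: 22.0085 -9.4287

Derivation:
joint[0] = (0.0000, 0.0000)  (base)
link 0: phi[0] = -50 = -50 deg
  cos(-50 deg) = 0.6428, sin(-50 deg) = -0.7660
  joint[1] = (0.0000, 0.0000) + 8.5 * (0.6428, -0.7660) = (0.0000 + 5.4637, 0.0000 + -6.5114) = (5.4637, -6.5114)
link 1: phi[1] = -50 + 40 = -10 deg
  cos(-10 deg) = 0.9848, sin(-10 deg) = -0.1736
  joint[2] = (5.4637, -6.5114) + 5 * (0.9848, -0.1736) = (5.4637 + 4.9240, -6.5114 + -0.8682) = (10.3877, -7.3796)
link 2: phi[2] = -50 + 40 + 0 = -10 deg
  cos(-10 deg) = 0.9848, sin(-10 deg) = -0.1736
  joint[3] = (10.3877, -7.3796) + 11.8 * (0.9848, -0.1736) = (10.3877 + 11.6207, -7.3796 + -2.0490) = (22.0085, -9.4287)
End effector: (22.0085, -9.4287)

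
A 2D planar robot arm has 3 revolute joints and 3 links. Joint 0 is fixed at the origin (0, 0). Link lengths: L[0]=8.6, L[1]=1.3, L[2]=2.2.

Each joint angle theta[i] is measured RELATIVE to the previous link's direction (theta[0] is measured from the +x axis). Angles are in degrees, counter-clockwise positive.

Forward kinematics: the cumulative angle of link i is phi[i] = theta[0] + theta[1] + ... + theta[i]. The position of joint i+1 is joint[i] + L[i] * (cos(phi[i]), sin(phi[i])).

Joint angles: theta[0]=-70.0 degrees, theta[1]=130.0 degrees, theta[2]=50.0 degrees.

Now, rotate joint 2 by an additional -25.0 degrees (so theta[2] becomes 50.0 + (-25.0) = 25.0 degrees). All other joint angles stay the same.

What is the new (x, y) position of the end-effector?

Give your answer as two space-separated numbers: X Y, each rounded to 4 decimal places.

Answer: 3.7831 -4.7639

Derivation:
joint[0] = (0.0000, 0.0000)  (base)
link 0: phi[0] = -70 = -70 deg
  cos(-70 deg) = 0.3420, sin(-70 deg) = -0.9397
  joint[1] = (0.0000, 0.0000) + 8.6 * (0.3420, -0.9397) = (0.0000 + 2.9414, 0.0000 + -8.0814) = (2.9414, -8.0814)
link 1: phi[1] = -70 + 130 = 60 deg
  cos(60 deg) = 0.5000, sin(60 deg) = 0.8660
  joint[2] = (2.9414, -8.0814) + 1.3 * (0.5000, 0.8660) = (2.9414 + 0.6500, -8.0814 + 1.1258) = (3.5914, -6.9555)
link 2: phi[2] = -70 + 130 + 25 = 85 deg
  cos(85 deg) = 0.0872, sin(85 deg) = 0.9962
  joint[3] = (3.5914, -6.9555) + 2.2 * (0.0872, 0.9962) = (3.5914 + 0.1917, -6.9555 + 2.1916) = (3.7831, -4.7639)
End effector: (3.7831, -4.7639)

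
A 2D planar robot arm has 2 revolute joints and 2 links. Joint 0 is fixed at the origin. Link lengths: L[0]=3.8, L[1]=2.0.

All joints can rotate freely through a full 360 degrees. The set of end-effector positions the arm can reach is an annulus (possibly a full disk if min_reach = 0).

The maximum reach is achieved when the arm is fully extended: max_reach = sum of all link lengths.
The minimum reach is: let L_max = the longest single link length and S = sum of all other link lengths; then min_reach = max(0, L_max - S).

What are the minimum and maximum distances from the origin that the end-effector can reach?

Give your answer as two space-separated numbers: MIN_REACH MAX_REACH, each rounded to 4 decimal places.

Answer: 1.8000 5.8000

Derivation:
Link lengths: [3.8, 2.0]
max_reach = 3.8 + 2 = 5.8
L_max = max([3.8, 2.0]) = 3.8
S (sum of others) = 5.8 - 3.8 = 2
min_reach = max(0, 3.8 - 2) = max(0, 1.8) = 1.8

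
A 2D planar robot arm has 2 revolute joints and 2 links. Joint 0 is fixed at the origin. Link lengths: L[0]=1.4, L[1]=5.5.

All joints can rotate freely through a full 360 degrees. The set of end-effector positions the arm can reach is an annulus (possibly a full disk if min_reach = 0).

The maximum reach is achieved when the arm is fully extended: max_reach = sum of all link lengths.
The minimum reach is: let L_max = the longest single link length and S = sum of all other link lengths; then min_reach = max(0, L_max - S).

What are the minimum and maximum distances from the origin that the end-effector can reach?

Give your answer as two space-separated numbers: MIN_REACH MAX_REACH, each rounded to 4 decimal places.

Answer: 4.1000 6.9000

Derivation:
Link lengths: [1.4, 5.5]
max_reach = 1.4 + 5.5 = 6.9
L_max = max([1.4, 5.5]) = 5.5
S (sum of others) = 6.9 - 5.5 = 1.4
min_reach = max(0, 5.5 - 1.4) = max(0, 4.1) = 4.1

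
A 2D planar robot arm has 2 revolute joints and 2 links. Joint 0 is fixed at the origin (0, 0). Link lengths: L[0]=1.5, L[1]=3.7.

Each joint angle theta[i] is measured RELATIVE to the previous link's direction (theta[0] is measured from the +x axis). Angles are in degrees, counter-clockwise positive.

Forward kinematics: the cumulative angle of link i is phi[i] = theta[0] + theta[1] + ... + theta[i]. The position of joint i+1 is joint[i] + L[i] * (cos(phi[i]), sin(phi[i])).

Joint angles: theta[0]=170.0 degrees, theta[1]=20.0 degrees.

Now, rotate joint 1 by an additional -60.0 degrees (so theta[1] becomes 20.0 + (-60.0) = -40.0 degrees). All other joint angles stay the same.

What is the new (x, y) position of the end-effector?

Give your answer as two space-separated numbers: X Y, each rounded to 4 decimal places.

joint[0] = (0.0000, 0.0000)  (base)
link 0: phi[0] = 170 = 170 deg
  cos(170 deg) = -0.9848, sin(170 deg) = 0.1736
  joint[1] = (0.0000, 0.0000) + 1.5 * (-0.9848, 0.1736) = (0.0000 + -1.4772, 0.0000 + 0.2605) = (-1.4772, 0.2605)
link 1: phi[1] = 170 + -40 = 130 deg
  cos(130 deg) = -0.6428, sin(130 deg) = 0.7660
  joint[2] = (-1.4772, 0.2605) + 3.7 * (-0.6428, 0.7660) = (-1.4772 + -2.3783, 0.2605 + 2.8344) = (-3.8555, 3.0948)
End effector: (-3.8555, 3.0948)

Answer: -3.8555 3.0948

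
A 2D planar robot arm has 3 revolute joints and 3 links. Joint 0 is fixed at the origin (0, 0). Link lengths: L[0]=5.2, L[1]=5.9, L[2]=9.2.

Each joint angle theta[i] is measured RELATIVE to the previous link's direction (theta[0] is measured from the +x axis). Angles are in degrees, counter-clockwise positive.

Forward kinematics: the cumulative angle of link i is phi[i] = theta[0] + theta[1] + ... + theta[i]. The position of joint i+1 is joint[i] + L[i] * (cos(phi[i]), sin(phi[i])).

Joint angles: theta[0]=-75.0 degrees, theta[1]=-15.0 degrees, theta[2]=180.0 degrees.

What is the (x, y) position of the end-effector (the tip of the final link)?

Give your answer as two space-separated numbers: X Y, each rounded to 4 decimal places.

Answer: 1.3459 -1.7228

Derivation:
joint[0] = (0.0000, 0.0000)  (base)
link 0: phi[0] = -75 = -75 deg
  cos(-75 deg) = 0.2588, sin(-75 deg) = -0.9659
  joint[1] = (0.0000, 0.0000) + 5.2 * (0.2588, -0.9659) = (0.0000 + 1.3459, 0.0000 + -5.0228) = (1.3459, -5.0228)
link 1: phi[1] = -75 + -15 = -90 deg
  cos(-90 deg) = 0.0000, sin(-90 deg) = -1.0000
  joint[2] = (1.3459, -5.0228) + 5.9 * (0.0000, -1.0000) = (1.3459 + 0.0000, -5.0228 + -5.9000) = (1.3459, -10.9228)
link 2: phi[2] = -75 + -15 + 180 = 90 deg
  cos(90 deg) = 0.0000, sin(90 deg) = 1.0000
  joint[3] = (1.3459, -10.9228) + 9.2 * (0.0000, 1.0000) = (1.3459 + 0.0000, -10.9228 + 9.2000) = (1.3459, -1.7228)
End effector: (1.3459, -1.7228)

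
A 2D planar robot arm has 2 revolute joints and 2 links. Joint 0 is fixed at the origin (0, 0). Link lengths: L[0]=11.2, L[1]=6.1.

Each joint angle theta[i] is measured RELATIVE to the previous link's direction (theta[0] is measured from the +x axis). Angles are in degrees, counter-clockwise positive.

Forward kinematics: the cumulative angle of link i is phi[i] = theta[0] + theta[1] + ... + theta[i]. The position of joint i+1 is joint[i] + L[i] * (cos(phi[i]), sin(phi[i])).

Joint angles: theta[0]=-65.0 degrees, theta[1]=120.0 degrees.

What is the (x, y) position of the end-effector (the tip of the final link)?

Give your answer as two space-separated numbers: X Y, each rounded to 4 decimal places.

Answer: 8.2321 -5.1538

Derivation:
joint[0] = (0.0000, 0.0000)  (base)
link 0: phi[0] = -65 = -65 deg
  cos(-65 deg) = 0.4226, sin(-65 deg) = -0.9063
  joint[1] = (0.0000, 0.0000) + 11.2 * (0.4226, -0.9063) = (0.0000 + 4.7333, 0.0000 + -10.1506) = (4.7333, -10.1506)
link 1: phi[1] = -65 + 120 = 55 deg
  cos(55 deg) = 0.5736, sin(55 deg) = 0.8192
  joint[2] = (4.7333, -10.1506) + 6.1 * (0.5736, 0.8192) = (4.7333 + 3.4988, -10.1506 + 4.9968) = (8.2321, -5.1538)
End effector: (8.2321, -5.1538)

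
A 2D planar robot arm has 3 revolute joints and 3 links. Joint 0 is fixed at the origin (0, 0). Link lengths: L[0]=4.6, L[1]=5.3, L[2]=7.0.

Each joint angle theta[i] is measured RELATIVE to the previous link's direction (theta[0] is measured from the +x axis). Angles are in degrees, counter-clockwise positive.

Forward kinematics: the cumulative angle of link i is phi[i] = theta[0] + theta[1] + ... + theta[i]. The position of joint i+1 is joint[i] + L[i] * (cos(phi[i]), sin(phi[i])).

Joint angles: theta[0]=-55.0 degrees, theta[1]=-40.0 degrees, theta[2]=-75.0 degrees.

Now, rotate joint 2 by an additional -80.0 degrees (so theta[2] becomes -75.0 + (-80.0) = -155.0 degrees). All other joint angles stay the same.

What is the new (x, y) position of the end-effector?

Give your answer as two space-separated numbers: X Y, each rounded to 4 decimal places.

Answer: -0.2176 -2.4701

Derivation:
joint[0] = (0.0000, 0.0000)  (base)
link 0: phi[0] = -55 = -55 deg
  cos(-55 deg) = 0.5736, sin(-55 deg) = -0.8192
  joint[1] = (0.0000, 0.0000) + 4.6 * (0.5736, -0.8192) = (0.0000 + 2.6385, 0.0000 + -3.7681) = (2.6385, -3.7681)
link 1: phi[1] = -55 + -40 = -95 deg
  cos(-95 deg) = -0.0872, sin(-95 deg) = -0.9962
  joint[2] = (2.6385, -3.7681) + 5.3 * (-0.0872, -0.9962) = (2.6385 + -0.4619, -3.7681 + -5.2798) = (2.1765, -9.0479)
link 2: phi[2] = -55 + -40 + -155 = -250 deg
  cos(-250 deg) = -0.3420, sin(-250 deg) = 0.9397
  joint[3] = (2.1765, -9.0479) + 7 * (-0.3420, 0.9397) = (2.1765 + -2.3941, -9.0479 + 6.5778) = (-0.2176, -2.4701)
End effector: (-0.2176, -2.4701)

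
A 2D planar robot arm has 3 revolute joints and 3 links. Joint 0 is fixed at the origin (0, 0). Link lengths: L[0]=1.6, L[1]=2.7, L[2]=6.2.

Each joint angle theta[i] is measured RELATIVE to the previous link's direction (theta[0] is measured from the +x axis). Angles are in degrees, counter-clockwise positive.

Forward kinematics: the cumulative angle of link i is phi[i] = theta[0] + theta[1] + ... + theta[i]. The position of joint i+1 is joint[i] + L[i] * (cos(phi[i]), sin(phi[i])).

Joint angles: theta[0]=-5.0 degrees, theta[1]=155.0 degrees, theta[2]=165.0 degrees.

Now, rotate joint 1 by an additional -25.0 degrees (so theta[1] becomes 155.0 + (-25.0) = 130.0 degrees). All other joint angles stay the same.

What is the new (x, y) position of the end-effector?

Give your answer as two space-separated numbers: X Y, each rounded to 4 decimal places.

Answer: 2.1658 -3.7538

Derivation:
joint[0] = (0.0000, 0.0000)  (base)
link 0: phi[0] = -5 = -5 deg
  cos(-5 deg) = 0.9962, sin(-5 deg) = -0.0872
  joint[1] = (0.0000, 0.0000) + 1.6 * (0.9962, -0.0872) = (0.0000 + 1.5939, 0.0000 + -0.1394) = (1.5939, -0.1394)
link 1: phi[1] = -5 + 130 = 125 deg
  cos(125 deg) = -0.5736, sin(125 deg) = 0.8192
  joint[2] = (1.5939, -0.1394) + 2.7 * (-0.5736, 0.8192) = (1.5939 + -1.5487, -0.1394 + 2.2117) = (0.0453, 2.0723)
link 2: phi[2] = -5 + 130 + 165 = 290 deg
  cos(290 deg) = 0.3420, sin(290 deg) = -0.9397
  joint[3] = (0.0453, 2.0723) + 6.2 * (0.3420, -0.9397) = (0.0453 + 2.1205, 2.0723 + -5.8261) = (2.1658, -3.7538)
End effector: (2.1658, -3.7538)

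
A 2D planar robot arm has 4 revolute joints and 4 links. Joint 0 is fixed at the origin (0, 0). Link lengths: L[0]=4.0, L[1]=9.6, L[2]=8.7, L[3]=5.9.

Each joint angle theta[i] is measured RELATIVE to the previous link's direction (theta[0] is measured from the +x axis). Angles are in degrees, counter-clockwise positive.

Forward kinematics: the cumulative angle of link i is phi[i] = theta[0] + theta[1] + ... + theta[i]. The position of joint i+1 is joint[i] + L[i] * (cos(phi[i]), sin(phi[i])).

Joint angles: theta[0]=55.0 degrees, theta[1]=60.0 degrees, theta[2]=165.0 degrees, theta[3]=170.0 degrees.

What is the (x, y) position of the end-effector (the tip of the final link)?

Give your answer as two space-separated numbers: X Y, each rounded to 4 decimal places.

Answer: -0.2521 9.3093

Derivation:
joint[0] = (0.0000, 0.0000)  (base)
link 0: phi[0] = 55 = 55 deg
  cos(55 deg) = 0.5736, sin(55 deg) = 0.8192
  joint[1] = (0.0000, 0.0000) + 4 * (0.5736, 0.8192) = (0.0000 + 2.2943, 0.0000 + 3.2766) = (2.2943, 3.2766)
link 1: phi[1] = 55 + 60 = 115 deg
  cos(115 deg) = -0.4226, sin(115 deg) = 0.9063
  joint[2] = (2.2943, 3.2766) + 9.6 * (-0.4226, 0.9063) = (2.2943 + -4.0571, 3.2766 + 8.7006) = (-1.7628, 11.9772)
link 2: phi[2] = 55 + 60 + 165 = 280 deg
  cos(280 deg) = 0.1736, sin(280 deg) = -0.9848
  joint[3] = (-1.7628, 11.9772) + 8.7 * (0.1736, -0.9848) = (-1.7628 + 1.5107, 11.9772 + -8.5678) = (-0.2521, 3.4093)
link 3: phi[3] = 55 + 60 + 165 + 170 = 450 deg
  cos(450 deg) = 0.0000, sin(450 deg) = 1.0000
  joint[4] = (-0.2521, 3.4093) + 5.9 * (0.0000, 1.0000) = (-0.2521 + 0.0000, 3.4093 + 5.9000) = (-0.2521, 9.3093)
End effector: (-0.2521, 9.3093)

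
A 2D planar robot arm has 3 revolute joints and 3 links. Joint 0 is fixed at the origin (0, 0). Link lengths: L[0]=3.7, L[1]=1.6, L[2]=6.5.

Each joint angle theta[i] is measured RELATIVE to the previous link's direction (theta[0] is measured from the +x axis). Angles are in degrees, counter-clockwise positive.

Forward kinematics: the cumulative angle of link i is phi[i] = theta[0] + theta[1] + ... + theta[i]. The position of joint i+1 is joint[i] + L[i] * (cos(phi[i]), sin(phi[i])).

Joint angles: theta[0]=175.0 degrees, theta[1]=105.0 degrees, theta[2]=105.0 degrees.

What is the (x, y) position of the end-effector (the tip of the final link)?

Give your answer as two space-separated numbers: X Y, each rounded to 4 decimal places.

joint[0] = (0.0000, 0.0000)  (base)
link 0: phi[0] = 175 = 175 deg
  cos(175 deg) = -0.9962, sin(175 deg) = 0.0872
  joint[1] = (0.0000, 0.0000) + 3.7 * (-0.9962, 0.0872) = (0.0000 + -3.6859, 0.0000 + 0.3225) = (-3.6859, 0.3225)
link 1: phi[1] = 175 + 105 = 280 deg
  cos(280 deg) = 0.1736, sin(280 deg) = -0.9848
  joint[2] = (-3.6859, 0.3225) + 1.6 * (0.1736, -0.9848) = (-3.6859 + 0.2778, 0.3225 + -1.5757) = (-3.4081, -1.2532)
link 2: phi[2] = 175 + 105 + 105 = 385 deg
  cos(385 deg) = 0.9063, sin(385 deg) = 0.4226
  joint[3] = (-3.4081, -1.2532) + 6.5 * (0.9063, 0.4226) = (-3.4081 + 5.8910, -1.2532 + 2.7470) = (2.4829, 1.4938)
End effector: (2.4829, 1.4938)

Answer: 2.4829 1.4938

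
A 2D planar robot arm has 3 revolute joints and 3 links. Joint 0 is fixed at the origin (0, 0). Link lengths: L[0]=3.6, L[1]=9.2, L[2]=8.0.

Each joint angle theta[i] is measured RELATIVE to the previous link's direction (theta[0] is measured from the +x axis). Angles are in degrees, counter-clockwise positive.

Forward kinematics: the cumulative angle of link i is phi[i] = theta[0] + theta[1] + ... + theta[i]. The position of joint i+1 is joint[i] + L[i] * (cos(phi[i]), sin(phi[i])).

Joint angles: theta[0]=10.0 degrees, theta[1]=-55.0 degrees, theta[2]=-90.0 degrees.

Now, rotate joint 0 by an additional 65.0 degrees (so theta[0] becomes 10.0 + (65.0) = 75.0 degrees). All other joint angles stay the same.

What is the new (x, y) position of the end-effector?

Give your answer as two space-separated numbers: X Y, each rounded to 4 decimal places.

Answer: 12.3131 -0.8936

Derivation:
joint[0] = (0.0000, 0.0000)  (base)
link 0: phi[0] = 75 = 75 deg
  cos(75 deg) = 0.2588, sin(75 deg) = 0.9659
  joint[1] = (0.0000, 0.0000) + 3.6 * (0.2588, 0.9659) = (0.0000 + 0.9317, 0.0000 + 3.4773) = (0.9317, 3.4773)
link 1: phi[1] = 75 + -55 = 20 deg
  cos(20 deg) = 0.9397, sin(20 deg) = 0.3420
  joint[2] = (0.9317, 3.4773) + 9.2 * (0.9397, 0.3420) = (0.9317 + 8.6452, 3.4773 + 3.1466) = (9.5769, 6.6239)
link 2: phi[2] = 75 + -55 + -90 = -70 deg
  cos(-70 deg) = 0.3420, sin(-70 deg) = -0.9397
  joint[3] = (9.5769, 6.6239) + 8 * (0.3420, -0.9397) = (9.5769 + 2.7362, 6.6239 + -7.5175) = (12.3131, -0.8936)
End effector: (12.3131, -0.8936)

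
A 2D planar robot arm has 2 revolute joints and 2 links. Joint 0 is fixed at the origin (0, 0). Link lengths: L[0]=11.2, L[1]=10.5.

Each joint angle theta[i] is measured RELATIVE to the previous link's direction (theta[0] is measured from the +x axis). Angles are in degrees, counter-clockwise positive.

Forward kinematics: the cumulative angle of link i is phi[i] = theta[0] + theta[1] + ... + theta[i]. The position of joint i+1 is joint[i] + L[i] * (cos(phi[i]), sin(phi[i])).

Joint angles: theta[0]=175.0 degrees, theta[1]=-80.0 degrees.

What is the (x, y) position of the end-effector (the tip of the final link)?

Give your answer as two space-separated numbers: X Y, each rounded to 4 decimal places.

joint[0] = (0.0000, 0.0000)  (base)
link 0: phi[0] = 175 = 175 deg
  cos(175 deg) = -0.9962, sin(175 deg) = 0.0872
  joint[1] = (0.0000, 0.0000) + 11.2 * (-0.9962, 0.0872) = (0.0000 + -11.1574, 0.0000 + 0.9761) = (-11.1574, 0.9761)
link 1: phi[1] = 175 + -80 = 95 deg
  cos(95 deg) = -0.0872, sin(95 deg) = 0.9962
  joint[2] = (-11.1574, 0.9761) + 10.5 * (-0.0872, 0.9962) = (-11.1574 + -0.9151, 0.9761 + 10.4600) = (-12.0725, 11.4362)
End effector: (-12.0725, 11.4362)

Answer: -12.0725 11.4362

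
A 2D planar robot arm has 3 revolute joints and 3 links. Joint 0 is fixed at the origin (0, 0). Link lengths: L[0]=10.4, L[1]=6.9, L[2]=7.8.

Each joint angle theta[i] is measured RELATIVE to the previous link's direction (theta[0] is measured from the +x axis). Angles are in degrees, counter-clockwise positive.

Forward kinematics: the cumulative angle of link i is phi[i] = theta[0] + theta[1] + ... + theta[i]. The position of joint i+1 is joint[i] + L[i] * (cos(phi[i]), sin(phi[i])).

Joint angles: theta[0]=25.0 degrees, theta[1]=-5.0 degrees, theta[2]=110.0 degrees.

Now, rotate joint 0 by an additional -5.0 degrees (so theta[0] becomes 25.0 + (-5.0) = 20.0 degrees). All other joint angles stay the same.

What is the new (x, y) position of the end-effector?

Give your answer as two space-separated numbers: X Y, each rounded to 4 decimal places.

Answer: 11.9638 11.7322

Derivation:
joint[0] = (0.0000, 0.0000)  (base)
link 0: phi[0] = 20 = 20 deg
  cos(20 deg) = 0.9397, sin(20 deg) = 0.3420
  joint[1] = (0.0000, 0.0000) + 10.4 * (0.9397, 0.3420) = (0.0000 + 9.7728, 0.0000 + 3.5570) = (9.7728, 3.5570)
link 1: phi[1] = 20 + -5 = 15 deg
  cos(15 deg) = 0.9659, sin(15 deg) = 0.2588
  joint[2] = (9.7728, 3.5570) + 6.9 * (0.9659, 0.2588) = (9.7728 + 6.6649, 3.5570 + 1.7859) = (16.4377, 5.3429)
link 2: phi[2] = 20 + -5 + 110 = 125 deg
  cos(125 deg) = -0.5736, sin(125 deg) = 0.8192
  joint[3] = (16.4377, 5.3429) + 7.8 * (-0.5736, 0.8192) = (16.4377 + -4.4739, 5.3429 + 6.3894) = (11.9638, 11.7322)
End effector: (11.9638, 11.7322)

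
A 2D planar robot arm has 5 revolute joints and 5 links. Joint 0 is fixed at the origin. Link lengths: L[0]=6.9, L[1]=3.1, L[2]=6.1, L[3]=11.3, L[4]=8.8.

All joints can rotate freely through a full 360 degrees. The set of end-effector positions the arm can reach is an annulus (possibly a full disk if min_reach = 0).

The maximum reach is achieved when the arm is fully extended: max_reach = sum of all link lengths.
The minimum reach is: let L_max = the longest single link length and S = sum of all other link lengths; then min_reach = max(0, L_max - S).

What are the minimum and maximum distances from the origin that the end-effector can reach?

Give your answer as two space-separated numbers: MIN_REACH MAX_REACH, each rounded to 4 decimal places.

Answer: 0.0000 36.2000

Derivation:
Link lengths: [6.9, 3.1, 6.1, 11.3, 8.8]
max_reach = 6.9 + 3.1 + 6.1 + 11.3 + 8.8 = 36.2
L_max = max([6.9, 3.1, 6.1, 11.3, 8.8]) = 11.3
S (sum of others) = 36.2 - 11.3 = 24.9
min_reach = max(0, 11.3 - 24.9) = max(0, -13.6) = 0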